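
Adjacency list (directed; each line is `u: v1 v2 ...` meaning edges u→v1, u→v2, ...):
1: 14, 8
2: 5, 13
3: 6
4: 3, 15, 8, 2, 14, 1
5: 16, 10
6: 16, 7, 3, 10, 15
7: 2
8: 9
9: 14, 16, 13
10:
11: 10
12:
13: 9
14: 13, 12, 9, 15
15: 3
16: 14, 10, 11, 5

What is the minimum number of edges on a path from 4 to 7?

Level 0: 4
Level 1: 1, 2, 3, 8, 14, 15
Level 2: 5, 6, 9, 12, 13
Level 3: 7, 10, 16
Level 4: 11
7 first appears at level 3.

3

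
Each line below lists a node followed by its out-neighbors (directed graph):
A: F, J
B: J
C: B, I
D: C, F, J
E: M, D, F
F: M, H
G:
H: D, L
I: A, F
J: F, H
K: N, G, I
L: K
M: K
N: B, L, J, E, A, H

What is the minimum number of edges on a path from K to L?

2

Level 0: K
Level 1: G, I, N
Level 2: A, B, E, F, H, J, L
Level 3: D, M
Level 4: C
L first appears at level 2.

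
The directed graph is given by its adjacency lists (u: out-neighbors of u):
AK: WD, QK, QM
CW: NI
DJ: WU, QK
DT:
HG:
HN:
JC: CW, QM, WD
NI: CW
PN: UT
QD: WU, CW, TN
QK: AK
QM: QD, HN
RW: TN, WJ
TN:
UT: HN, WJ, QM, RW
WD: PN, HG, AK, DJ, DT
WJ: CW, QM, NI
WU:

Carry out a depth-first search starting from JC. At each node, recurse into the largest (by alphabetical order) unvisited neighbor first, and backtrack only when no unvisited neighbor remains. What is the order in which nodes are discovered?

Visit JC
JC → WD
WD → PN
PN → UT
UT → WJ
WJ → QM
QM → QD
QD → WU
QD → TN
QD → CW
CW → NI
QM → HN
UT → RW
WD → HG
WD → DT
WD → DJ
DJ → QK
QK → AK

JC WD PN UT WJ QM QD WU TN CW NI HN RW HG DT DJ QK AK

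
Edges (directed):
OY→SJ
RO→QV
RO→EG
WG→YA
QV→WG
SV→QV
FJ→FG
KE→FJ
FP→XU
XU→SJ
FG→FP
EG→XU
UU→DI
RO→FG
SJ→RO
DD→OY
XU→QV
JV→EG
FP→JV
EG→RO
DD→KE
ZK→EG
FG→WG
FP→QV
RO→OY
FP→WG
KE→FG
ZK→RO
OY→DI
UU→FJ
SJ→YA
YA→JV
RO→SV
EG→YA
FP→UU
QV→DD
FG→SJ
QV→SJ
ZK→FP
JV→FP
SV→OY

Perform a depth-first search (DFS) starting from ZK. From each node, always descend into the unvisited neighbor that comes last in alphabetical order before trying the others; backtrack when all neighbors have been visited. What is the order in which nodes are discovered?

Visit ZK
ZK → RO
RO → SV
SV → QV
QV → WG
WG → YA
YA → JV
JV → FP
FP → XU
XU → SJ
FP → UU
UU → FJ
FJ → FG
UU → DI
JV → EG
QV → DD
DD → OY
DD → KE

ZK, RO, SV, QV, WG, YA, JV, FP, XU, SJ, UU, FJ, FG, DI, EG, DD, OY, KE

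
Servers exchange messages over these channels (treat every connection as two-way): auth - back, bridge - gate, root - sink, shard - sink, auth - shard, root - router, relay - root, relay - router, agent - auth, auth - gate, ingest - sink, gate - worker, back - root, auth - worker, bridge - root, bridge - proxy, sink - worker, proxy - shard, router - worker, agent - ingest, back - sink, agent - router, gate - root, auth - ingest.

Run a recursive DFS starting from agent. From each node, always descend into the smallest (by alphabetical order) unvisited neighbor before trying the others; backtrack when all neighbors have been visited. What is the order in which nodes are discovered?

Visit agent
agent → auth
auth → back
back → root
root → bridge
bridge → gate
gate → worker
worker → router
router → relay
worker → sink
sink → ingest
sink → shard
shard → proxy

agent -> auth -> back -> root -> bridge -> gate -> worker -> router -> relay -> sink -> ingest -> shard -> proxy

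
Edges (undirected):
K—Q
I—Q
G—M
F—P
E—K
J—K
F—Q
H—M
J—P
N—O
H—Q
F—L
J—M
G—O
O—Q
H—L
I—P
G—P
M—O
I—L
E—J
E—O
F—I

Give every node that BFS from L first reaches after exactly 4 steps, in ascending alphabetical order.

Level 0: L
Level 1: F, H, I
Level 2: M, P, Q
Level 3: G, J, K, O
Level 4: E, N

E, N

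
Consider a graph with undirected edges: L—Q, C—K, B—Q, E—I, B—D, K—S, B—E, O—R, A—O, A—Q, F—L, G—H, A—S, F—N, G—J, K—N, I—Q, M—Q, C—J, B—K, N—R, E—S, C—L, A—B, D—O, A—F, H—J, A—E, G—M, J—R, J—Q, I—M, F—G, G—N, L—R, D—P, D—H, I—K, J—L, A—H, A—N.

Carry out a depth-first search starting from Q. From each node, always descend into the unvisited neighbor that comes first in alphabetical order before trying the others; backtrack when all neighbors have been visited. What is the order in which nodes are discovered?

Visit Q
Q → A
A → B
B → D
D → H
H → G
G → F
F → L
L → C
C → J
J → R
R → N
N → K
K → I
I → E
E → S
I → M
R → O
D → P

Q A B D H G F L C J R N K I E S M O P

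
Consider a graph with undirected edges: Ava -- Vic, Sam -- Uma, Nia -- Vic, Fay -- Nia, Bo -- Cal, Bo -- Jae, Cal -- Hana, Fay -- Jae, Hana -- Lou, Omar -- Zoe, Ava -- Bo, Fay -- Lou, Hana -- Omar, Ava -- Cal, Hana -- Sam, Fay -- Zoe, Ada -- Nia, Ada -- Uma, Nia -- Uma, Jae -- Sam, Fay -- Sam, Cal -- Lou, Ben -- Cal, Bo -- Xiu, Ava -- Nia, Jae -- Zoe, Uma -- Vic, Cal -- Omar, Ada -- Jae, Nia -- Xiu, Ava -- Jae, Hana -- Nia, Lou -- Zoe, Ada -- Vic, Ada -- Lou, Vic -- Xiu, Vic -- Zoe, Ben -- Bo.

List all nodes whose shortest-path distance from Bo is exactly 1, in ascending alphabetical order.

Ava, Ben, Cal, Jae, Xiu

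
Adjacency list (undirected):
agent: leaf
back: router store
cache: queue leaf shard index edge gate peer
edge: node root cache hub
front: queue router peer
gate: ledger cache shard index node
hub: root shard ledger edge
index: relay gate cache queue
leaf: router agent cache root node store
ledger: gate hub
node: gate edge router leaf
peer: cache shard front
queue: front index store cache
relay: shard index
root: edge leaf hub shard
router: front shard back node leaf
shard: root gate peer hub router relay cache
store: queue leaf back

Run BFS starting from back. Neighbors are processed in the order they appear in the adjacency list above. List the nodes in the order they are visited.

Visit back; enqueue router, store → queue [router, store]
Visit router; enqueue front, shard, node, leaf → queue [store, front, shard, node, leaf]
Visit store; enqueue queue → queue [front, shard, node, leaf, queue]
Visit front; enqueue peer → queue [shard, node, leaf, queue, peer]
Visit shard; enqueue root, gate, hub, relay, cache → queue [node, leaf, queue, peer, root, gate, hub, relay, cache]
Visit node; enqueue edge → queue [leaf, queue, peer, root, gate, hub, relay, cache, edge]
Visit leaf; enqueue agent → queue [queue, peer, root, gate, hub, relay, cache, edge, agent]
Visit queue; enqueue index → queue [peer, root, gate, hub, relay, cache, edge, agent, index]
Visit peer → queue [root, gate, hub, relay, cache, edge, agent, index]
Visit root → queue [gate, hub, relay, cache, edge, agent, index]
Visit gate; enqueue ledger → queue [hub, relay, cache, edge, agent, index, ledger]
Visit hub → queue [relay, cache, edge, agent, index, ledger]
Visit relay → queue [cache, edge, agent, index, ledger]
Visit cache → queue [edge, agent, index, ledger]
Visit edge → queue [agent, index, ledger]
Visit agent → queue [index, ledger]
Visit index → queue [ledger]
Visit ledger → queue []

back → router → store → front → shard → node → leaf → queue → peer → root → gate → hub → relay → cache → edge → agent → index → ledger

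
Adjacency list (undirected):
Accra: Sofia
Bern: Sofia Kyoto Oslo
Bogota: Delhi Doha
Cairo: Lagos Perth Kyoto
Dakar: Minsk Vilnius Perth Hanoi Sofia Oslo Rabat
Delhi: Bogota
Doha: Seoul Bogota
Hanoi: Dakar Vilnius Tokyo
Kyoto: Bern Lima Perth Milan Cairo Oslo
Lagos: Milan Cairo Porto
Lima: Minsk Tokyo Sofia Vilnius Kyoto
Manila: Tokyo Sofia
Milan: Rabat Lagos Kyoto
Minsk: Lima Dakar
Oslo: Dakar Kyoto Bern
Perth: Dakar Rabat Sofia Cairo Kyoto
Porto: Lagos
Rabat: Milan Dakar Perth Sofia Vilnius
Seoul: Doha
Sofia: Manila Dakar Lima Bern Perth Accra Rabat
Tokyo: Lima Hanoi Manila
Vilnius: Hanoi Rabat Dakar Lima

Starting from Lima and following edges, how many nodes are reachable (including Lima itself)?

BFS from Lima visits: Lima, Minsk, Tokyo, Sofia, Vilnius, Kyoto, Dakar, Hanoi, Manila, Bern, Perth, Accra, Rabat, Milan, Cairo, Oslo, Lagos, Porto
Reachable nodes: 18 of 22 total.

18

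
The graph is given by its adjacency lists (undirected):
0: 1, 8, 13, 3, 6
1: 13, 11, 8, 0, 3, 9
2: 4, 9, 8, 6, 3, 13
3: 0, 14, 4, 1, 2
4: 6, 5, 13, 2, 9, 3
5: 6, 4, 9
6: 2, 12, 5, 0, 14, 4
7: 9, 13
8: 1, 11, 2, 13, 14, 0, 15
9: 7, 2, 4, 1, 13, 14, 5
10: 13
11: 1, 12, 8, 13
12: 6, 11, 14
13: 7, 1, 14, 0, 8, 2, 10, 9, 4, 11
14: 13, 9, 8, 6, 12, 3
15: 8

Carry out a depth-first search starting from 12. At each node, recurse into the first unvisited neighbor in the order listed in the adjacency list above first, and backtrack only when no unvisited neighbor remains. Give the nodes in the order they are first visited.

12 -> 6 -> 2 -> 4 -> 5 -> 9 -> 7 -> 13 -> 1 -> 11 -> 8 -> 14 -> 3 -> 0 -> 15 -> 10

Visit 12
12 → 6
6 → 2
2 → 4
4 → 5
5 → 9
9 → 7
7 → 13
13 → 1
1 → 11
11 → 8
8 → 14
14 → 3
3 → 0
8 → 15
13 → 10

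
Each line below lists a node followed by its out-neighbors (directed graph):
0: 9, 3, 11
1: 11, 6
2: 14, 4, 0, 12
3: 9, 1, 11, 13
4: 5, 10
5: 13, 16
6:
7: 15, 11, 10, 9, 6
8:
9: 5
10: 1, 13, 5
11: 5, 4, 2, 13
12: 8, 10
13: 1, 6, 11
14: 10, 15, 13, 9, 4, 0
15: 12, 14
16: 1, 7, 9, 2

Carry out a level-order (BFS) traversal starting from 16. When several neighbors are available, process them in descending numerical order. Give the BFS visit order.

16 9 7 2 1 5 15 11 10 6 14 12 4 0 13 8 3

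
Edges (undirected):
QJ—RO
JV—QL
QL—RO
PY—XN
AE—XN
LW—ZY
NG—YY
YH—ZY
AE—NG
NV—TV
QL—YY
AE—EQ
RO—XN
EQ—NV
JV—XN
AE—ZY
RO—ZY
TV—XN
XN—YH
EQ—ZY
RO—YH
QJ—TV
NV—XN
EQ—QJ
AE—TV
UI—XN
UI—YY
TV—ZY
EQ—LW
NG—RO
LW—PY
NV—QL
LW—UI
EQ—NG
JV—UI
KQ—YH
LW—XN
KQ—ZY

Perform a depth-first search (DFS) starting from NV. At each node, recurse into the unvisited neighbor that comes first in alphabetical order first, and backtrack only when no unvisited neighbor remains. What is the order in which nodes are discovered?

Visit NV
NV → EQ
EQ → AE
AE → NG
NG → RO
RO → QJ
QJ → TV
TV → XN
XN → JV
JV → QL
QL → YY
YY → UI
UI → LW
LW → PY
LW → ZY
ZY → KQ
KQ → YH

NV, EQ, AE, NG, RO, QJ, TV, XN, JV, QL, YY, UI, LW, PY, ZY, KQ, YH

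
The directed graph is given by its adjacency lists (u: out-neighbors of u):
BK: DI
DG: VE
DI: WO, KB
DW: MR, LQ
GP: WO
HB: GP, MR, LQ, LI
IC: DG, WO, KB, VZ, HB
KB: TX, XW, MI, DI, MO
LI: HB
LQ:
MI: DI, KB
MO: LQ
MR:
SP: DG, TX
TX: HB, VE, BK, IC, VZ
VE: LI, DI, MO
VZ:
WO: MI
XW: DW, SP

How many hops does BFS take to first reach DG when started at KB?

Level 0: KB
Level 1: DI, MI, MO, TX, XW
Level 2: BK, DW, HB, IC, LQ, SP, VE, VZ, WO
Level 3: DG, GP, LI, MR
DG first appears at level 3.

3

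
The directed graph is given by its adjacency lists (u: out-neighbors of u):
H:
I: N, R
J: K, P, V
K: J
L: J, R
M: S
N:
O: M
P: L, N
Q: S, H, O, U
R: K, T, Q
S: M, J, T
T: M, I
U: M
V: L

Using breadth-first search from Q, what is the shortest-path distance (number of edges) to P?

3

Level 0: Q
Level 1: H, O, S, U
Level 2: J, M, T
Level 3: I, K, P, V
Level 4: L, N, R
P first appears at level 3.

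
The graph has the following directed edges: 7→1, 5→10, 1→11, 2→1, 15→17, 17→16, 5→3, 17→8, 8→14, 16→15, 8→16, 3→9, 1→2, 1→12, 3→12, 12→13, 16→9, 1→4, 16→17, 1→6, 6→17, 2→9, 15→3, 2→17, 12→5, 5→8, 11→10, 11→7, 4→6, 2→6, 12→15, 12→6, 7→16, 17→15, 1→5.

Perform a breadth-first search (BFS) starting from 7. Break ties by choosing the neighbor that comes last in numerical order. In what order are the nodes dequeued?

7, 16, 1, 17, 15, 9, 12, 11, 6, 5, 4, 2, 8, 3, 13, 10, 14

Visit 7; enqueue 16, 1 → queue [16, 1]
Visit 16; enqueue 17, 15, 9 → queue [1, 17, 15, 9]
Visit 1; enqueue 12, 11, 6, 5, 4, 2 → queue [17, 15, 9, 12, 11, 6, 5, 4, 2]
Visit 17; enqueue 8 → queue [15, 9, 12, 11, 6, 5, 4, 2, 8]
Visit 15; enqueue 3 → queue [9, 12, 11, 6, 5, 4, 2, 8, 3]
Visit 9 → queue [12, 11, 6, 5, 4, 2, 8, 3]
Visit 12; enqueue 13 → queue [11, 6, 5, 4, 2, 8, 3, 13]
Visit 11; enqueue 10 → queue [6, 5, 4, 2, 8, 3, 13, 10]
Visit 6 → queue [5, 4, 2, 8, 3, 13, 10]
Visit 5 → queue [4, 2, 8, 3, 13, 10]
Visit 4 → queue [2, 8, 3, 13, 10]
Visit 2 → queue [8, 3, 13, 10]
Visit 8; enqueue 14 → queue [3, 13, 10, 14]
Visit 3 → queue [13, 10, 14]
Visit 13 → queue [10, 14]
Visit 10 → queue [14]
Visit 14 → queue []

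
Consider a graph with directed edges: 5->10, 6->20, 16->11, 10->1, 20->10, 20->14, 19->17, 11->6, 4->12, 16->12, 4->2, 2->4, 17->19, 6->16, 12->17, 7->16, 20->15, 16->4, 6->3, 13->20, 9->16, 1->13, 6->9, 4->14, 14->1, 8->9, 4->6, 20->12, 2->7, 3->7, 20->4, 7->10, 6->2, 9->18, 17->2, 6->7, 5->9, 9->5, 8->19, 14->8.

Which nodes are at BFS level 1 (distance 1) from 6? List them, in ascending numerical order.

Level 0: 6
Level 1: 2, 3, 7, 9, 16, 20
Level 2: 4, 5, 10, 11, 12, 14, 15, 18
Level 3: 1, 8, 17
Level 4: 13, 19

2, 3, 7, 9, 16, 20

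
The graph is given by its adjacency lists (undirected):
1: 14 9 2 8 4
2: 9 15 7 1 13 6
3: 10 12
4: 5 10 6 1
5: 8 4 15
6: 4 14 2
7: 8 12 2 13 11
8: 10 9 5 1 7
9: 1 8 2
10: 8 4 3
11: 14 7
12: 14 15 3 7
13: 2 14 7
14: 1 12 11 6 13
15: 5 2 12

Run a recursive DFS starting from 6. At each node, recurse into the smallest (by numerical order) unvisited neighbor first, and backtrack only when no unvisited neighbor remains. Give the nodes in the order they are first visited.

Visit 6
6 → 2
2 → 1
1 → 4
4 → 5
5 → 8
8 → 7
7 → 11
11 → 14
14 → 12
12 → 3
3 → 10
12 → 15
14 → 13
8 → 9

6 → 2 → 1 → 4 → 5 → 8 → 7 → 11 → 14 → 12 → 3 → 10 → 15 → 13 → 9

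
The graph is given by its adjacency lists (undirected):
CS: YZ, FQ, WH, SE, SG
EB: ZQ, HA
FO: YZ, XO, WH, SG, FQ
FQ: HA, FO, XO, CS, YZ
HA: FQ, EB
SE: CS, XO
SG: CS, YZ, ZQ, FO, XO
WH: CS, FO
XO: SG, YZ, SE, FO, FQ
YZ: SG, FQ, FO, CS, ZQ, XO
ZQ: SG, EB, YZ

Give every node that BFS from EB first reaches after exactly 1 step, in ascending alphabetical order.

Level 0: EB
Level 1: HA, ZQ
Level 2: FQ, SG, YZ
Level 3: CS, FO, XO
Level 4: SE, WH

HA, ZQ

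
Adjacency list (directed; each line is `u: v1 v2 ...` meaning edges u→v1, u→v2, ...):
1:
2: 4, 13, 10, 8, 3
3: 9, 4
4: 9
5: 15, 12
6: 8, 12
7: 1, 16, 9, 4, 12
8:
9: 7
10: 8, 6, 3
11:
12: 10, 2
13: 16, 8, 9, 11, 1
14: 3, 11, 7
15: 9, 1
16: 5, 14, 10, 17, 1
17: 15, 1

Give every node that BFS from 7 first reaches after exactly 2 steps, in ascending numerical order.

2, 5, 10, 14, 17

Level 0: 7
Level 1: 1, 4, 9, 12, 16
Level 2: 2, 5, 10, 14, 17
Level 3: 3, 6, 8, 11, 13, 15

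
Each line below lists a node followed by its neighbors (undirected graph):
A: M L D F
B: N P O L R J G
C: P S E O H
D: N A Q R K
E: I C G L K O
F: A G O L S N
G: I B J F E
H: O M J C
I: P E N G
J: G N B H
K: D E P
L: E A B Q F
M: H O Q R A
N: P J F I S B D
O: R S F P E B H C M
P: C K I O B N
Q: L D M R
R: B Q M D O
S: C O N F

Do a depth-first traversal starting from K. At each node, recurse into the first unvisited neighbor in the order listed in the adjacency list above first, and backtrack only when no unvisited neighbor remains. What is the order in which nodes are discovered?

K -> D -> N -> P -> C -> S -> O -> R -> B -> L -> E -> I -> G -> J -> H -> M -> Q -> A -> F

Visit K
K → D
D → N
N → P
P → C
C → S
S → O
O → R
R → B
B → L
L → E
E → I
I → G
G → J
J → H
H → M
M → Q
M → A
A → F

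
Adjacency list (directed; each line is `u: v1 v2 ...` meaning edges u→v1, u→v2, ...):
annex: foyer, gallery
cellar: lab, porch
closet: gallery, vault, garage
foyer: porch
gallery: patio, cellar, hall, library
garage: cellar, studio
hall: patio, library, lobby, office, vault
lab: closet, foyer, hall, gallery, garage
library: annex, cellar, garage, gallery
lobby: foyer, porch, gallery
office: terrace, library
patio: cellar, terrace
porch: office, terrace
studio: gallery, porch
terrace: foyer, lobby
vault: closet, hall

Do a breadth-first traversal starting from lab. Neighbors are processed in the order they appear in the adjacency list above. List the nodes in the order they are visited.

lab → closet → foyer → hall → gallery → garage → vault → porch → patio → library → lobby → office → cellar → studio → terrace → annex

Visit lab; enqueue closet, foyer, hall, gallery, garage → queue [closet, foyer, hall, gallery, garage]
Visit closet; enqueue vault → queue [foyer, hall, gallery, garage, vault]
Visit foyer; enqueue porch → queue [hall, gallery, garage, vault, porch]
Visit hall; enqueue patio, library, lobby, office → queue [gallery, garage, vault, porch, patio, library, lobby, office]
Visit gallery; enqueue cellar → queue [garage, vault, porch, patio, library, lobby, office, cellar]
Visit garage; enqueue studio → queue [vault, porch, patio, library, lobby, office, cellar, studio]
Visit vault → queue [porch, patio, library, lobby, office, cellar, studio]
Visit porch; enqueue terrace → queue [patio, library, lobby, office, cellar, studio, terrace]
Visit patio → queue [library, lobby, office, cellar, studio, terrace]
Visit library; enqueue annex → queue [lobby, office, cellar, studio, terrace, annex]
Visit lobby → queue [office, cellar, studio, terrace, annex]
Visit office → queue [cellar, studio, terrace, annex]
Visit cellar → queue [studio, terrace, annex]
Visit studio → queue [terrace, annex]
Visit terrace → queue [annex]
Visit annex → queue []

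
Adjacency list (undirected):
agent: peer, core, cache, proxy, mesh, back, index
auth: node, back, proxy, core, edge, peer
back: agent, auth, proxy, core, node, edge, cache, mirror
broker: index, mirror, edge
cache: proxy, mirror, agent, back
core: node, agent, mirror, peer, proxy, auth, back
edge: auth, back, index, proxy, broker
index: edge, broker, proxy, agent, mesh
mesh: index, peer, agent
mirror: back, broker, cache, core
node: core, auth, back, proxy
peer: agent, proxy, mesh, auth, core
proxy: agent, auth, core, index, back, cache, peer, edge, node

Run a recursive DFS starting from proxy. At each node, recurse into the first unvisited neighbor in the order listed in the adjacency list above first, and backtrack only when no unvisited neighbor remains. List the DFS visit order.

Visit proxy
proxy → agent
agent → peer
peer → mesh
mesh → index
index → edge
edge → auth
auth → node
node → core
core → mirror
mirror → back
back → cache
mirror → broker

proxy -> agent -> peer -> mesh -> index -> edge -> auth -> node -> core -> mirror -> back -> cache -> broker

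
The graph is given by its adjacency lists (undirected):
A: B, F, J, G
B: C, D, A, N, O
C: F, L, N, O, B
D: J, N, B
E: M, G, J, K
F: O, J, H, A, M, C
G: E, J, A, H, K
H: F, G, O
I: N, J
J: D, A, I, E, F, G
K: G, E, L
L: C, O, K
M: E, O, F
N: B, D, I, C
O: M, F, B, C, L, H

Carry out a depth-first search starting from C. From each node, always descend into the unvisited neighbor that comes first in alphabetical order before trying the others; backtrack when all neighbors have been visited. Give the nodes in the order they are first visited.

C B A F H G E J D N I K L O M

Visit C
C → B
B → A
A → F
F → H
H → G
G → E
E → J
J → D
D → N
N → I
E → K
K → L
L → O
O → M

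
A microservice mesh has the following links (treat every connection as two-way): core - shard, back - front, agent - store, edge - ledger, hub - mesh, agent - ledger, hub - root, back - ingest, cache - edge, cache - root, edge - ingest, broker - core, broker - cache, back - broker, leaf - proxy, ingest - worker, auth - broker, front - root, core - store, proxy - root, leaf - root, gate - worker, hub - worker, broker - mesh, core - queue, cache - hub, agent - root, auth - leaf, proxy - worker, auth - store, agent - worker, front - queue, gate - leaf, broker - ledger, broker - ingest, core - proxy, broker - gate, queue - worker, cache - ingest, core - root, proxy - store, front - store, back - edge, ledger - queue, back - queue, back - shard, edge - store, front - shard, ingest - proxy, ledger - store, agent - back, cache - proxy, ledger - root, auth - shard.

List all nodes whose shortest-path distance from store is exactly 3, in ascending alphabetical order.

gate, hub, mesh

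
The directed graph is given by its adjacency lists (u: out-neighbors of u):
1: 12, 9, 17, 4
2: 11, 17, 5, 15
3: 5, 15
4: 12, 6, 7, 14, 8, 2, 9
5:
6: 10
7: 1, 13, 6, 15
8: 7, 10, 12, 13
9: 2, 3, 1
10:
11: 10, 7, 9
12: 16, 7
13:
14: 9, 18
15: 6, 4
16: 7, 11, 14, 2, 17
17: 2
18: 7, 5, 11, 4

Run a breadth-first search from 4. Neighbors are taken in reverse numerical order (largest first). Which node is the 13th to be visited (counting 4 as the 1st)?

13

Visit 4; enqueue 14, 12, 9, 8, 7, 6, 2 → queue [14, 12, 9, 8, 7, 6, 2]
Visit 14; enqueue 18 → queue [12, 9, 8, 7, 6, 2, 18]
Visit 12; enqueue 16 → queue [9, 8, 7, 6, 2, 18, 16]
Visit 9; enqueue 3, 1 → queue [8, 7, 6, 2, 18, 16, 3, 1]
Visit 8; enqueue 13, 10 → queue [7, 6, 2, 18, 16, 3, 1, 13, 10]
Visit 7; enqueue 15 → queue [6, 2, 18, 16, 3, 1, 13, 10, 15]
Visit 6 → queue [2, 18, 16, 3, 1, 13, 10, 15]
Visit 2; enqueue 17, 11, 5 → queue [18, 16, 3, 1, 13, 10, 15, 17, 11, 5]
Visit 18 → queue [16, 3, 1, 13, 10, 15, 17, 11, 5]
Visit 16 → queue [3, 1, 13, 10, 15, 17, 11, 5]
Visit 3 → queue [1, 13, 10, 15, 17, 11, 5]
Visit 1 → queue [13, 10, 15, 17, 11, 5]
Visit 13 → queue [10, 15, 17, 11, 5]
Visit 10 → queue [15, 17, 11, 5]
Visit 15 → queue [17, 11, 5]
Visit 17 → queue [11, 5]
Visit 11 → queue [5]
Visit 5 → queue []

Visit order: 4, 14, 12, 9, 8, 7, 6, 2, 18, 16, 3, 1, 13, 10, 15, 17, 11, 5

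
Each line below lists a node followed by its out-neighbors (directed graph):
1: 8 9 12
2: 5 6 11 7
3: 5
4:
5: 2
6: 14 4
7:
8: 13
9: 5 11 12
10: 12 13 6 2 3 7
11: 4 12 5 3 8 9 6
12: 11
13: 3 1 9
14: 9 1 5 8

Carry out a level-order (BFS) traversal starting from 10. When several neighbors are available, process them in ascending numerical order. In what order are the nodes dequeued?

Visit 10; enqueue 2, 3, 6, 7, 12, 13 → queue [2, 3, 6, 7, 12, 13]
Visit 2; enqueue 5, 11 → queue [3, 6, 7, 12, 13, 5, 11]
Visit 3 → queue [6, 7, 12, 13, 5, 11]
Visit 6; enqueue 4, 14 → queue [7, 12, 13, 5, 11, 4, 14]
Visit 7 → queue [12, 13, 5, 11, 4, 14]
Visit 12 → queue [13, 5, 11, 4, 14]
Visit 13; enqueue 1, 9 → queue [5, 11, 4, 14, 1, 9]
Visit 5 → queue [11, 4, 14, 1, 9]
Visit 11; enqueue 8 → queue [4, 14, 1, 9, 8]
Visit 4 → queue [14, 1, 9, 8]
Visit 14 → queue [1, 9, 8]
Visit 1 → queue [9, 8]
Visit 9 → queue [8]
Visit 8 → queue []

10, 2, 3, 6, 7, 12, 13, 5, 11, 4, 14, 1, 9, 8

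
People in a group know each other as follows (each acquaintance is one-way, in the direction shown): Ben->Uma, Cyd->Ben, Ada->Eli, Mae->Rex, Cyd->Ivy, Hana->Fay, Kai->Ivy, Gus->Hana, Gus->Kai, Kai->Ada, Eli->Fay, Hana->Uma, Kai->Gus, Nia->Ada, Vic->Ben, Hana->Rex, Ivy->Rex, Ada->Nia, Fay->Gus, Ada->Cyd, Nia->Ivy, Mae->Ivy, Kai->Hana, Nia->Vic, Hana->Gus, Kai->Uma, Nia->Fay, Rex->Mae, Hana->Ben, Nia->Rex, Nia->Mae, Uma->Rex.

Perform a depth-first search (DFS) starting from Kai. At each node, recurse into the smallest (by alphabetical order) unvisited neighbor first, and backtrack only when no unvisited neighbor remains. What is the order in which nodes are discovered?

Visit Kai
Kai → Ada
Ada → Cyd
Cyd → Ben
Ben → Uma
Uma → Rex
Rex → Mae
Mae → Ivy
Ada → Eli
Eli → Fay
Fay → Gus
Gus → Hana
Ada → Nia
Nia → Vic

Kai, Ada, Cyd, Ben, Uma, Rex, Mae, Ivy, Eli, Fay, Gus, Hana, Nia, Vic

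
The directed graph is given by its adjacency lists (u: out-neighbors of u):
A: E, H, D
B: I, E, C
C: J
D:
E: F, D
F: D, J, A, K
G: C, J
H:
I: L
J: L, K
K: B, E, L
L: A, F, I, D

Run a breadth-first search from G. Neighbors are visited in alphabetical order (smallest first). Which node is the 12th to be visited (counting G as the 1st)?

H

Visit G; enqueue C, J → queue [C, J]
Visit C → queue [J]
Visit J; enqueue K, L → queue [K, L]
Visit K; enqueue B, E → queue [L, B, E]
Visit L; enqueue A, D, F, I → queue [B, E, A, D, F, I]
Visit B → queue [E, A, D, F, I]
Visit E → queue [A, D, F, I]
Visit A; enqueue H → queue [D, F, I, H]
Visit D → queue [F, I, H]
Visit F → queue [I, H]
Visit I → queue [H]
Visit H → queue []

Visit order: G, C, J, K, L, B, E, A, D, F, I, H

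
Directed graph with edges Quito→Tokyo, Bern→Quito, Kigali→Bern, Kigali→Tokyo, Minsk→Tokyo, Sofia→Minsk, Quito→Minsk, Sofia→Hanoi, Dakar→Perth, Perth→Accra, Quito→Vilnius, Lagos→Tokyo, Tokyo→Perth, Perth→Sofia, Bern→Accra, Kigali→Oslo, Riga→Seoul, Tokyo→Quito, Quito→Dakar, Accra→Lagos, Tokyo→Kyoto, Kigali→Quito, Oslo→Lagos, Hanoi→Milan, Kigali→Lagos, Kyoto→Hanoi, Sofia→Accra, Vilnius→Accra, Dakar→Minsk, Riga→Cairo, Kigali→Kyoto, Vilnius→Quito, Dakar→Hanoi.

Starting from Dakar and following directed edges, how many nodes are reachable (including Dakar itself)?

12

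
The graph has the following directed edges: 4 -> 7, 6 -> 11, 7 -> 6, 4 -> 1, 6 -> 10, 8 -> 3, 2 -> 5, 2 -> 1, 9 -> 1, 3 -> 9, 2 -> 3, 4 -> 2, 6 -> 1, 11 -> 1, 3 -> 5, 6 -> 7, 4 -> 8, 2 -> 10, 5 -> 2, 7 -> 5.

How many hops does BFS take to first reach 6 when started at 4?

2

Level 0: 4
Level 1: 1, 2, 7, 8
Level 2: 3, 5, 6, 10
Level 3: 9, 11
6 first appears at level 2.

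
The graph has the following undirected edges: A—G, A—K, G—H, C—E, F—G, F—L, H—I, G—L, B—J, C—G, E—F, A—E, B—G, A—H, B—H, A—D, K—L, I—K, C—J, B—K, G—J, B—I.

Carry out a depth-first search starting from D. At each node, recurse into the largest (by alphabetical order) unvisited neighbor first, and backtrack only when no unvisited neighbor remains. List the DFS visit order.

Visit D
D → A
A → K
K → L
L → G
G → J
J → C
C → E
E → F
J → B
B → I
I → H

D A K L G J C E F B I H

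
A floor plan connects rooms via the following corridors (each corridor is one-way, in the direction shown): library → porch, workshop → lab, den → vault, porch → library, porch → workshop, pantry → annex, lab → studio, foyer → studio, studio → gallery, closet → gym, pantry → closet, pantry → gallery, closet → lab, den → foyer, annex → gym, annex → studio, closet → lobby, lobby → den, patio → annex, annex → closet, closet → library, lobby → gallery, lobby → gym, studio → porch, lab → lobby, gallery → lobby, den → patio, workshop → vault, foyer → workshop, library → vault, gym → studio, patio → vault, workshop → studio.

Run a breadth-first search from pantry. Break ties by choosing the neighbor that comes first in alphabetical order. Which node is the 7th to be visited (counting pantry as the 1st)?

lab

Visit pantry; enqueue annex, closet, gallery → queue [annex, closet, gallery]
Visit annex; enqueue gym, studio → queue [closet, gallery, gym, studio]
Visit closet; enqueue lab, library, lobby → queue [gallery, gym, studio, lab, library, lobby]
Visit gallery → queue [gym, studio, lab, library, lobby]
Visit gym → queue [studio, lab, library, lobby]
Visit studio; enqueue porch → queue [lab, library, lobby, porch]
Visit lab → queue [library, lobby, porch]
Visit library; enqueue vault → queue [lobby, porch, vault]
Visit lobby; enqueue den → queue [porch, vault, den]
Visit porch; enqueue workshop → queue [vault, den, workshop]
Visit vault → queue [den, workshop]
Visit den; enqueue foyer, patio → queue [workshop, foyer, patio]
Visit workshop → queue [foyer, patio]
Visit foyer → queue [patio]
Visit patio → queue []

Visit order: pantry, annex, closet, gallery, gym, studio, lab, library, lobby, porch, vault, den, workshop, foyer, patio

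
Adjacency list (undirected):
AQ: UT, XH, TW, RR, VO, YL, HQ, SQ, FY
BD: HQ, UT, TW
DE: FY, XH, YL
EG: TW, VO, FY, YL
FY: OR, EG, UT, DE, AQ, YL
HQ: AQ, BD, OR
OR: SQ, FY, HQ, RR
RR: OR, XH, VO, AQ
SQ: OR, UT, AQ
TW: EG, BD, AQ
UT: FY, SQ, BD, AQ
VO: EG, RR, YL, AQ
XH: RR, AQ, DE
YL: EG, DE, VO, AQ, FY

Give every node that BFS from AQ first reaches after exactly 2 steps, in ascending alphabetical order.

BD, DE, EG, OR

Level 0: AQ
Level 1: FY, HQ, RR, SQ, TW, UT, VO, XH, YL
Level 2: BD, DE, EG, OR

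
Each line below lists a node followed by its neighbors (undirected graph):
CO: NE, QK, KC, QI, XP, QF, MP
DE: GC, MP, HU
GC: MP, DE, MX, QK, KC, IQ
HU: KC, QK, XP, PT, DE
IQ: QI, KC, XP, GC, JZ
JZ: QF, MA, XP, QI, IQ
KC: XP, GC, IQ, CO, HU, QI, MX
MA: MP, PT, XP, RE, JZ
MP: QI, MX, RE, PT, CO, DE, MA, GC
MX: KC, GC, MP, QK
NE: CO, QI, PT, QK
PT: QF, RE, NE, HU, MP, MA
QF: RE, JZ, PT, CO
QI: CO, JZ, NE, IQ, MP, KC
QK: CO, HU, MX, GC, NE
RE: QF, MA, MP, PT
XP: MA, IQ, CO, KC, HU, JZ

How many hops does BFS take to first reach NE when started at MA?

Level 0: MA
Level 1: JZ, MP, PT, RE, XP
Level 2: CO, DE, GC, HU, IQ, KC, MX, NE, QF, QI
Level 3: QK
NE first appears at level 2.

2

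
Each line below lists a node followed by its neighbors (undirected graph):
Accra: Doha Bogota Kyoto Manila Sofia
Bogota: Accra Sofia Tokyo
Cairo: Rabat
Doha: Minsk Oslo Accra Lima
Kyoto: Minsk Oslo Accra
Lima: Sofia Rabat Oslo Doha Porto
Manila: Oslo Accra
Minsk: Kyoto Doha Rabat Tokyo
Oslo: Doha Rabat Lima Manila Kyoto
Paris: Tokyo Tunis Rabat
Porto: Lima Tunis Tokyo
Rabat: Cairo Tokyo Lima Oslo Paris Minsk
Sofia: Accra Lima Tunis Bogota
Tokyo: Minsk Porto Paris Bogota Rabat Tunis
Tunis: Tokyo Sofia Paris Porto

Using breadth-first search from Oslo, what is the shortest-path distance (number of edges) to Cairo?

2

Level 0: Oslo
Level 1: Doha, Kyoto, Lima, Manila, Rabat
Level 2: Accra, Cairo, Minsk, Paris, Porto, Sofia, Tokyo
Level 3: Bogota, Tunis
Cairo first appears at level 2.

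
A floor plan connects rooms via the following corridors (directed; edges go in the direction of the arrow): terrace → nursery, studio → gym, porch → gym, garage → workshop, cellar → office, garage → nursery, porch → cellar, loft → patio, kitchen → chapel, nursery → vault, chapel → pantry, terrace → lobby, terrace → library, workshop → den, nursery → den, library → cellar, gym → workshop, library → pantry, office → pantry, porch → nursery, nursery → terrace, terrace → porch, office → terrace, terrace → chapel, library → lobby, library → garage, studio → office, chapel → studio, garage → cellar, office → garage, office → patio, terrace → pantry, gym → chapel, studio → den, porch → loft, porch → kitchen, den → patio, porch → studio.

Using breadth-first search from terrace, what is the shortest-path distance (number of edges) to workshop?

3

Level 0: terrace
Level 1: chapel, library, lobby, nursery, pantry, porch
Level 2: cellar, den, garage, gym, kitchen, loft, studio, vault
Level 3: office, patio, workshop
workshop first appears at level 3.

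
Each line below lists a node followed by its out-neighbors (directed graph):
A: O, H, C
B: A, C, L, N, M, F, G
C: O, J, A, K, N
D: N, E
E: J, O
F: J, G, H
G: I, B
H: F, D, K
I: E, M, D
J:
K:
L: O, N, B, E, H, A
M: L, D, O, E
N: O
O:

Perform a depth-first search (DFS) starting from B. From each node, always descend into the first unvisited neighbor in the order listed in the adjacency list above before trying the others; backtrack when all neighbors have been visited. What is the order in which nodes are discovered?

Visit B
B → A
A → O
A → H
H → F
F → J
F → G
G → I
I → E
I → M
M → L
L → N
M → D
H → K
A → C

B, A, O, H, F, J, G, I, E, M, L, N, D, K, C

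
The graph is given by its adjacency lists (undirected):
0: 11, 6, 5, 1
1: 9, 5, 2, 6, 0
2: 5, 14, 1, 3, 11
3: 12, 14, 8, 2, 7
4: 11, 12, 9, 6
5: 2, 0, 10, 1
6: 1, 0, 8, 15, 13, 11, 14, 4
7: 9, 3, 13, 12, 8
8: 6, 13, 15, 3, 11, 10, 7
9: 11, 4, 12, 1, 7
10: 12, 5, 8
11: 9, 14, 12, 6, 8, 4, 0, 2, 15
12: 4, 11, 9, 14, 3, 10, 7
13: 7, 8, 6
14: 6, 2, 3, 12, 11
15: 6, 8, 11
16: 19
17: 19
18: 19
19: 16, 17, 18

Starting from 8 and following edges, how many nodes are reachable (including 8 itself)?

16

BFS from 8 visits: 8, 6, 13, 15, 3, 11, 10, 7, 1, 0, 14, 4, 12, 2, 9, 5
Reachable nodes: 16 of 20 total.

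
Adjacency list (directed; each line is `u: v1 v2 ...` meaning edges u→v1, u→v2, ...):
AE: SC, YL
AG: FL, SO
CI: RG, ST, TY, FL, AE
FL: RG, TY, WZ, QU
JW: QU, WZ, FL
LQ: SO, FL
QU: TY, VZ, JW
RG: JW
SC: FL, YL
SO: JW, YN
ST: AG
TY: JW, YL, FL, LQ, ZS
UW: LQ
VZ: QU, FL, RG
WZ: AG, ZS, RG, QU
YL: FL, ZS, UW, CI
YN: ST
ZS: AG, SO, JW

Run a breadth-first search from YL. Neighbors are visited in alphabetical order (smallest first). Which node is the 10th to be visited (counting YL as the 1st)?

QU

Visit YL; enqueue CI, FL, UW, ZS → queue [CI, FL, UW, ZS]
Visit CI; enqueue AE, RG, ST, TY → queue [FL, UW, ZS, AE, RG, ST, TY]
Visit FL; enqueue QU, WZ → queue [UW, ZS, AE, RG, ST, TY, QU, WZ]
Visit UW; enqueue LQ → queue [ZS, AE, RG, ST, TY, QU, WZ, LQ]
Visit ZS; enqueue AG, JW, SO → queue [AE, RG, ST, TY, QU, WZ, LQ, AG, JW, SO]
Visit AE; enqueue SC → queue [RG, ST, TY, QU, WZ, LQ, AG, JW, SO, SC]
Visit RG → queue [ST, TY, QU, WZ, LQ, AG, JW, SO, SC]
Visit ST → queue [TY, QU, WZ, LQ, AG, JW, SO, SC]
Visit TY → queue [QU, WZ, LQ, AG, JW, SO, SC]
Visit QU; enqueue VZ → queue [WZ, LQ, AG, JW, SO, SC, VZ]
Visit WZ → queue [LQ, AG, JW, SO, SC, VZ]
Visit LQ → queue [AG, JW, SO, SC, VZ]
Visit AG → queue [JW, SO, SC, VZ]
Visit JW → queue [SO, SC, VZ]
Visit SO; enqueue YN → queue [SC, VZ, YN]
Visit SC → queue [VZ, YN]
Visit VZ → queue [YN]
Visit YN → queue []

Visit order: YL, CI, FL, UW, ZS, AE, RG, ST, TY, QU, WZ, LQ, AG, JW, SO, SC, VZ, YN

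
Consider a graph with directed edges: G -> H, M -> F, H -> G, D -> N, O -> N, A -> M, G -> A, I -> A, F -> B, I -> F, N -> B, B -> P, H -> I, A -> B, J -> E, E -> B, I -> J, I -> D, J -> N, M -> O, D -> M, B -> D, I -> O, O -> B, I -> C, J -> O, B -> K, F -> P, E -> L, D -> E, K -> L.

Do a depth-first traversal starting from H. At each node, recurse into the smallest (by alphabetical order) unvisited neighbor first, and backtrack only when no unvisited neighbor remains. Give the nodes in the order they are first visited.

H G A B D E L M F P O N K I C J

Visit H
H → G
G → A
A → B
B → D
D → E
E → L
D → M
M → F
F → P
M → O
O → N
B → K
H → I
I → C
I → J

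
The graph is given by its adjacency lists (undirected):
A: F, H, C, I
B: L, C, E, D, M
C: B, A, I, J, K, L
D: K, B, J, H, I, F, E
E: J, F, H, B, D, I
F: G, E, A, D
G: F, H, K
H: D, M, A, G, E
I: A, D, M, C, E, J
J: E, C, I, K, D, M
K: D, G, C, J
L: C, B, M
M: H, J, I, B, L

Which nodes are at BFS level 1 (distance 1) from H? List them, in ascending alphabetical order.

Level 0: H
Level 1: A, D, E, G, M
Level 2: B, C, F, I, J, K, L

A, D, E, G, M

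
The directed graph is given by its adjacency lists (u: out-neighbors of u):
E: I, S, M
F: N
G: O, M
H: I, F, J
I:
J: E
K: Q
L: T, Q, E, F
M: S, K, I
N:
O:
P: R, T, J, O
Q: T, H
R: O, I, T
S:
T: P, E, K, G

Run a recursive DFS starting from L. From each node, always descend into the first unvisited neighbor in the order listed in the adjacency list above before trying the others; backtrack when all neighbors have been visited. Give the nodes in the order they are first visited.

L, T, P, R, O, I, J, E, S, M, K, Q, H, F, N, G

Visit L
L → T
T → P
P → R
R → O
R → I
P → J
J → E
E → S
E → M
M → K
K → Q
Q → H
H → F
F → N
T → G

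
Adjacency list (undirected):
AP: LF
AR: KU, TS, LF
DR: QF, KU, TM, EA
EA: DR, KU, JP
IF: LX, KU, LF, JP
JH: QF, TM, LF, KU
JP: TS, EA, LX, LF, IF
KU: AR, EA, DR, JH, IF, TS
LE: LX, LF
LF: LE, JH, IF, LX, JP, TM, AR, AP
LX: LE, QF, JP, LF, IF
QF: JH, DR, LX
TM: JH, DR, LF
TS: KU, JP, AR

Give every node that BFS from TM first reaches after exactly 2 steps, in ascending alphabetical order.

AP, AR, EA, IF, JP, KU, LE, LX, QF

Level 0: TM
Level 1: DR, JH, LF
Level 2: AP, AR, EA, IF, JP, KU, LE, LX, QF
Level 3: TS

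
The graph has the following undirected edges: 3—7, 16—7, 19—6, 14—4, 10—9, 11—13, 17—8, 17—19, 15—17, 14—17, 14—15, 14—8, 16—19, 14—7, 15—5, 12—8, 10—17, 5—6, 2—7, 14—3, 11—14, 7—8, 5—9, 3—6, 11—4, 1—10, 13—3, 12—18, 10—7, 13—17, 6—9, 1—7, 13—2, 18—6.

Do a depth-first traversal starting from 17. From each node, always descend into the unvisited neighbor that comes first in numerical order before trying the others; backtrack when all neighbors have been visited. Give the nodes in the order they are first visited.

17 → 8 → 7 → 1 → 10 → 9 → 5 → 6 → 3 → 13 → 2 → 11 → 4 → 14 → 15 → 18 → 12 → 19 → 16

Visit 17
17 → 8
8 → 7
7 → 1
1 → 10
10 → 9
9 → 5
5 → 6
6 → 3
3 → 13
13 → 2
13 → 11
11 → 4
4 → 14
14 → 15
6 → 18
18 → 12
6 → 19
19 → 16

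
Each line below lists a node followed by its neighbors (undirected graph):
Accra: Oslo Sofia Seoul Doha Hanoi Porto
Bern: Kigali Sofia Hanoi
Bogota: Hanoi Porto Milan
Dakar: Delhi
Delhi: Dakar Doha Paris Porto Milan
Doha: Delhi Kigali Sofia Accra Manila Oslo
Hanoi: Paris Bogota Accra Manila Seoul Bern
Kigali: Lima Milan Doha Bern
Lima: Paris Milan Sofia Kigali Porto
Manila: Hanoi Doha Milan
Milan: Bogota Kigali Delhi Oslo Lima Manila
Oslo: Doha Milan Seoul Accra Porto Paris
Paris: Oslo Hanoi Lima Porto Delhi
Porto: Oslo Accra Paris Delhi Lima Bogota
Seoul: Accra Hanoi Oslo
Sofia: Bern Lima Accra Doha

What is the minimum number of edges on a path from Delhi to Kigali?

Level 0: Delhi
Level 1: Dakar, Doha, Milan, Paris, Porto
Level 2: Accra, Bogota, Hanoi, Kigali, Lima, Manila, Oslo, Sofia
Level 3: Bern, Seoul
Kigali first appears at level 2.

2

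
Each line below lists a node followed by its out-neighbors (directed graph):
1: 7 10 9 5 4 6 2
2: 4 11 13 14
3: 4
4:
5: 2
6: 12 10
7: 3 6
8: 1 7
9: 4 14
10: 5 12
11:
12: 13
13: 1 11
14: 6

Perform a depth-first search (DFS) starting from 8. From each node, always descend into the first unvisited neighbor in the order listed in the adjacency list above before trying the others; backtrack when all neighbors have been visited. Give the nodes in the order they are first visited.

8 1 7 3 4 6 12 13 11 10 5 2 14 9

Visit 8
8 → 1
1 → 7
7 → 3
3 → 4
7 → 6
6 → 12
12 → 13
13 → 11
6 → 10
10 → 5
5 → 2
2 → 14
1 → 9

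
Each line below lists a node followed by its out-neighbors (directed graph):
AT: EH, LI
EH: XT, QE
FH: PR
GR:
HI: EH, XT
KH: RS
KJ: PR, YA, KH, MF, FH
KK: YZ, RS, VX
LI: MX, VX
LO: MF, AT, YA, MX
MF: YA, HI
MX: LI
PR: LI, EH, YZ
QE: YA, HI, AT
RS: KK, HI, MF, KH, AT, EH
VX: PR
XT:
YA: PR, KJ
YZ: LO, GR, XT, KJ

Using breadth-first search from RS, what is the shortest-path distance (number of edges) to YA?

Level 0: RS
Level 1: AT, EH, HI, KH, KK, MF
Level 2: LI, QE, VX, XT, YA, YZ
Level 3: GR, KJ, LO, MX, PR
Level 4: FH
YA first appears at level 2.

2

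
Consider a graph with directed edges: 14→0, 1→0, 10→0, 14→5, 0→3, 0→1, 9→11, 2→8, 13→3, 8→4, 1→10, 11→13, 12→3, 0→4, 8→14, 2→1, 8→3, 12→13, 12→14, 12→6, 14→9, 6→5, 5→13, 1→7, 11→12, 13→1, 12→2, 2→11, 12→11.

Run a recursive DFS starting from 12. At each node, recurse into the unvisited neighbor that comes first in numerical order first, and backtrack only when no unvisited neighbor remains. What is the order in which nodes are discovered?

Visit 12
12 → 2
2 → 1
1 → 0
0 → 3
0 → 4
1 → 7
1 → 10
2 → 8
8 → 14
14 → 5
5 → 13
14 → 9
9 → 11
12 → 6

12, 2, 1, 0, 3, 4, 7, 10, 8, 14, 5, 13, 9, 11, 6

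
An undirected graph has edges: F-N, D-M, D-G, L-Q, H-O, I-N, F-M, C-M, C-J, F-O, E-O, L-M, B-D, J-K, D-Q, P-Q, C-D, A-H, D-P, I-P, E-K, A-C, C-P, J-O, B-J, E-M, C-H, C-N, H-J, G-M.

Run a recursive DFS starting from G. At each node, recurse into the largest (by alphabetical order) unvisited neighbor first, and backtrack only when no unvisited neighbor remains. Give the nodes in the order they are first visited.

Visit G
G → M
M → L
L → Q
Q → P
P → I
I → N
N → F
F → O
O → J
J → K
K → E
J → H
H → C
C → D
D → B
C → A

G, M, L, Q, P, I, N, F, O, J, K, E, H, C, D, B, A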